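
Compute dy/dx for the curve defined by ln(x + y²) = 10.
Apply d/dx to both sides, remembering that y depends on x. Each occurrence of y therefore brings in a y' = dy/dx via the chain rule.

With F(x, y) equal to the left-hand side minus the right, differentiate F term by term:
  d/dx[ln(x + y^2)] = (2y·y' + 1)/(x + y^2)
  d/dx[-10] = 0
Adding these up, d/dx[F] = 0 becomes
  (1/(x + y^2)) + (2y/(x + y^2))·y' = 0,
so isolating y',
  dy/dx = -(1/(x + y^2))/(2y/(x + y^2)) = -1/(2y)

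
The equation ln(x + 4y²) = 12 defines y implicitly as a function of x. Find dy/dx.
Differentiate the relation implicitly: treat y = y(x) and apply the chain rule, so every y-derivative picks up a y' = dy/dx factor.

With everything moved to the left-hand side, differentiate term by term:
  d/dx[ln(x + 4y^2)] = (8y·y' + 1)/(x + 4y^2)
  d/dx[-12] = 0

Separating the contributions that come from x directly and those that come through y:
  without y':      1/(x + 4y^2)
  multiplying y':  8y/(x + 4y^2)

so (1/(x + 4y^2)) + (8y/(x + 4y^2))·y' = 0, and therefore
  dy/dx = -(1/(x + 4y^2))/(8y/(x + 4y^2)) = -1/(8y)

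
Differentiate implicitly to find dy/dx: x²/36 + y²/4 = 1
Apply d/dx to both sides, remembering that y depends on x. Each occurrence of y therefore brings in a y' = dy/dx via the chain rule.

With F(x, y) equal to the left-hand side minus the right, differentiate F term by term:
  d/dx[x^2/36] = x/18
  d/dx[y^2/4] = y·y'/2
  d/dx[-1] = 0
Adding these up, d/dx[F] = 0 becomes
  (x/18) + (y/2)·y' = 0,
so isolating y',
  dy/dx = -(x/18)/(y/2) = -x/(9y)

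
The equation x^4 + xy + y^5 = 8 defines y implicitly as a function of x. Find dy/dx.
Differentiate both sides with respect to x, treating y as y(x). By the chain rule, any term containing y contributes a factor of y' = dy/dx when we differentiate it.

Move every term to one side and write the relation as F(x, y) = 0. Term by term,
  d/dx[x^4] = 4x^3
  d/dx[xy] = x·y' + y
  d/dx[y^5] = 5y^4·y'
  d/dx[-8] = 0

The pieces without y' make up ∂F/∂x and the coefficient of y' is ∂F/∂y:
  ∂F/∂x = 4x^3 + y,
  ∂F/∂y = x + 5y^4.

Since d/dx[F] = ∂F/∂x + (∂F/∂y)·y' = 0, solve for y':
  (∂F/∂y)·y' = -∂F/∂x
  dy/dx = -(∂F/∂x)/(∂F/∂y) = -(4x^3 + y)/(x + 5y^4) = (-4x^3 - y)/(x + 5y^4)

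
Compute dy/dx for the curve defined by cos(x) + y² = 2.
Differentiate both sides with respect to x, treating y as y(x). By the chain rule, any term containing y contributes a factor of y' = dy/dx when we differentiate it.

Move every term to one side and write the relation as F(x, y) = 0. Term by term,
  d/dx[y^2] = 2y·y'
  d/dx[cos(x)] = -sin(x)
  d/dx[-2] = 0

The pieces without y' make up ∂F/∂x and the coefficient of y' is ∂F/∂y:
  ∂F/∂x = -sin(x),
  ∂F/∂y = 2y.

Since d/dx[F] = ∂F/∂x + (∂F/∂y)·y' = 0, solve for y':
  (∂F/∂y)·y' = -∂F/∂x
  dy/dx = -(∂F/∂x)/(∂F/∂y) = -(-sin(x))/(2y) = sin(x)/(2y)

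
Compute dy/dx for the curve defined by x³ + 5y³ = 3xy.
Differentiate both sides with respect to x, treating y as y(x). By the chain rule, any term containing y contributes a factor of y' = dy/dx when we differentiate it.

Move every term to one side and write the relation as F(x, y) = 0. Term by term,
  d/dx[x^3] = 3x^2
  d/dx[-3xy] = -3x·y' - 3y
  d/dx[5y^3] = 15y^2·y'

The pieces without y' make up ∂F/∂x and the coefficient of y' is ∂F/∂y:
  ∂F/∂x = 3x^2 - 3y,
  ∂F/∂y = -3x + 15y^2.

Since d/dx[F] = ∂F/∂x + (∂F/∂y)·y' = 0, solve for y':
  (∂F/∂y)·y' = -∂F/∂x
  dy/dx = -(∂F/∂x)/(∂F/∂y) = -(3x^2 - 3y)/(-3x + 15y^2) = (x^2 - y)/(x - 5y^2)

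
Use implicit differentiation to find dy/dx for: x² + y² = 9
Differentiate the relation implicitly: treat y = y(x) and apply the chain rule, so every y-derivative picks up a y' = dy/dx factor.

With everything moved to the left-hand side, differentiate term by term:
  d/dx[x^2] = 2x
  d/dx[y^2] = 2y·y'
  d/dx[-9] = 0

Separating the contributions that come from x directly and those that come through y:
  without y':      2x
  multiplying y':  2y

so (2x) + (2y)·y' = 0, and therefore
  dy/dx = -(2x)/(2y) = -x/y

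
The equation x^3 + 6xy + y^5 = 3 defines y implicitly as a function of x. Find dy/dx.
Apply d/dx to both sides, remembering that y depends on x. Each occurrence of y therefore brings in a y' = dy/dx via the chain rule.

With F(x, y) equal to the left-hand side minus the right, differentiate F term by term:
  d/dx[x^3] = 3x^2
  d/dx[6xy] = 6x·y' + 6y
  d/dx[y^5] = 5y^4·y'
  d/dx[-3] = 0
Adding these up, d/dx[F] = 0 becomes
  (3x^2 + 6y) + (6x + 5y^4)·y' = 0,
so isolating y',
  dy/dx = -(3x^2 + 6y)/(6x + 5y^4) = 3(-x^2 - 2y)/(6x + 5y^4)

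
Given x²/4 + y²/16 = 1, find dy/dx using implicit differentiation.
Take d/dx of both sides. Since y is implicitly a function of x, the chain rule attaches a y' = dy/dx factor whenever we differentiate through y.

Set F(x, y) = (left side) − (right side), so the curve is F = 0. Differentiating each term of F:
  d/dx[x^2/4] = x/2
  d/dx[y^2/16] = y·y'/8
  d/dx[-1] = 0

Collecting, the y'-free part is the partial derivative in x and the y' coefficient is the partial derivative in y:
  ∂F/∂x = x/2
  ∂F/∂y = y/8

so d/dx[F(x, y(x))] = ∂F/∂x + (∂F/∂y)·y' = 0. Rearranging,
  dy/dx = -(∂F/∂x)/(∂F/∂y) = -(x/2)/(y/8) = -4x/y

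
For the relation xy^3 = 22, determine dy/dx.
Take d/dx of both sides. Since y is implicitly a function of x, the chain rule attaches a y' = dy/dx factor whenever we differentiate through y.

Set F(x, y) = (left side) − (right side), so the curve is F = 0. Differentiating each term of F:
  d/dx[xy^3] = 3xy^2·y' + y^3
  d/dx[-22] = 0

Collecting, the y'-free part is the partial derivative in x and the y' coefficient is the partial derivative in y:
  ∂F/∂x = y^3
  ∂F/∂y = 3xy^2

so d/dx[F(x, y(x))] = ∂F/∂x + (∂F/∂y)·y' = 0. Rearranging,
  dy/dx = -(∂F/∂x)/(∂F/∂y) = -(y^3)/(3xy^2) = -y/(3x)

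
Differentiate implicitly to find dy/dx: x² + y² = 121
Differentiate both sides with respect to x, treating y as y(x). By the chain rule, any term containing y contributes a factor of y' = dy/dx when we differentiate it.

Move every term to one side and write the relation as F(x, y) = 0. Term by term,
  d/dx[x^2] = 2x
  d/dx[y^2] = 2y·y'
  d/dx[-121] = 0

The pieces without y' make up ∂F/∂x and the coefficient of y' is ∂F/∂y:
  ∂F/∂x = 2x,
  ∂F/∂y = 2y.

Since d/dx[F] = ∂F/∂x + (∂F/∂y)·y' = 0, solve for y':
  (∂F/∂y)·y' = -∂F/∂x
  dy/dx = -(∂F/∂x)/(∂F/∂y) = -(2x)/(2y) = -x/y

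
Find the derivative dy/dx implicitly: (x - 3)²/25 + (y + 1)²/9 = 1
Differentiate the relation implicitly: treat y = y(x) and apply the chain rule, so every y-derivative picks up a y' = dy/dx factor.

With everything moved to the left-hand side, differentiate term by term:
  d/dx[(x - 3)^2/25] = 2x/25 - 6/25
  d/dx[(y + 1)^2/9] = 2·y'(y + 1)/9
  d/dx[-1] = 0

Separating the contributions that come from x directly and those that come through y:
  without y':      2x/25 - 6/25
  multiplying y':  2y/9 + 2/9

so (2x/25 - 6/25) + (2y/9 + 2/9)·y' = 0, and therefore
  dy/dx = -(2x/25 - 6/25)/(2y/9 + 2/9)
        = -(2(x - 3)/25)/(2(y + 1)/9) = 9(3 - x)/(25(y + 1))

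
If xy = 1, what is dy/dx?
Differentiate the relation implicitly: treat y = y(x) and apply the chain rule, so every y-derivative picks up a y' = dy/dx factor.

With everything moved to the left-hand side, differentiate term by term:
  d/dx[xy] = x·y' + y
  d/dx[-1] = 0

Separating the contributions that come from x directly and those that come through y:
  without y':      y
  multiplying y':  x

so (y) + (x)·y' = 0, and therefore
  dy/dx = -(y)/(x) = -y/x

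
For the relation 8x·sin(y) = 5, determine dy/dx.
Take d/dx of both sides. Since y is implicitly a function of x, the chain rule attaches a y' = dy/dx factor whenever we differentiate through y.

Set F(x, y) = (left side) − (right side), so the curve is F = 0. Differentiating each term of F:
  d/dx[8x·sin(y)] = 8x·y'·cos(y) + 8sin(y)
  d/dx[-5] = 0

Collecting, the y'-free part is the partial derivative in x and the y' coefficient is the partial derivative in y:
  ∂F/∂x = 8sin(y)
  ∂F/∂y = 8x·cos(y)

so d/dx[F(x, y(x))] = ∂F/∂x + (∂F/∂y)·y' = 0. Rearranging,
  dy/dx = -(∂F/∂x)/(∂F/∂y) = -(8sin(y))/(8x·cos(y)) = -tan(y)/x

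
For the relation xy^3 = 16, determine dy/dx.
Take d/dx of both sides. Since y is implicitly a function of x, the chain rule attaches a y' = dy/dx factor whenever we differentiate through y.

Set F(x, y) = (left side) − (right side), so the curve is F = 0. Differentiating each term of F:
  d/dx[xy^3] = 3xy^2·y' + y^3
  d/dx[-16] = 0

Collecting, the y'-free part is the partial derivative in x and the y' coefficient is the partial derivative in y:
  ∂F/∂x = y^3
  ∂F/∂y = 3xy^2

so d/dx[F(x, y(x))] = ∂F/∂x + (∂F/∂y)·y' = 0. Rearranging,
  dy/dx = -(∂F/∂x)/(∂F/∂y) = -(y^3)/(3xy^2) = -y/(3x)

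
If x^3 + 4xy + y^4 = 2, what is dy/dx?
Differentiate both sides with respect to x, treating y as y(x). By the chain rule, any term containing y contributes a factor of y' = dy/dx when we differentiate it.

Move every term to one side and write the relation as F(x, y) = 0. Term by term,
  d/dx[x^3] = 3x^2
  d/dx[4xy] = 4x·y' + 4y
  d/dx[y^4] = 4y^3·y'
  d/dx[-2] = 0

The pieces without y' make up ∂F/∂x and the coefficient of y' is ∂F/∂y:
  ∂F/∂x = 3x^2 + 4y,
  ∂F/∂y = 4x + 4y^3.

Since d/dx[F] = ∂F/∂x + (∂F/∂y)·y' = 0, solve for y':
  (∂F/∂y)·y' = -∂F/∂x
  dy/dx = -(∂F/∂x)/(∂F/∂y) = -(3x^2 + 4y)/(4x + 4y^3) = (-3x^2/4 - y)/(x + y^3)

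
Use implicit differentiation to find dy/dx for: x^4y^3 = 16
Apply d/dx to both sides, remembering that y depends on x. Each occurrence of y therefore brings in a y' = dy/dx via the chain rule.

With F(x, y) equal to the left-hand side minus the right, differentiate F term by term:
  d/dx[x^4y^3] = 3x^4y^2·y' + 4x^3y^3
  d/dx[-16] = 0
Adding these up, d/dx[F] = 0 becomes
  (4x^3y^3) + (3x^4y^2)·y' = 0,
so isolating y',
  dy/dx = -(4x^3y^3)/(3x^4y^2) = -4y/(3x)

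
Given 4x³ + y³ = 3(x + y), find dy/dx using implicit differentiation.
Take d/dx of both sides. Since y is implicitly a function of x, the chain rule attaches a y' = dy/dx factor whenever we differentiate through y.

Set F(x, y) = (left side) − (right side), so the curve is F = 0. Differentiating each term of F:
  d/dx[4x^3] = 12x^2
  d/dx[-3x] = -3
  d/dx[y^3] = 3y^2·y'
  d/dx[-3y] = -3·y'

Collecting, the y'-free part is the partial derivative in x and the y' coefficient is the partial derivative in y:
  ∂F/∂x = 12x^2 - 3
  ∂F/∂y = 3y^2 - 3

so d/dx[F(x, y(x))] = ∂F/∂x + (∂F/∂y)·y' = 0. Rearranging,
  dy/dx = -(∂F/∂x)/(∂F/∂y) = -(12x^2 - 3)/(3y^2 - 3) = (1 - 4x^2)/(y^2 - 1)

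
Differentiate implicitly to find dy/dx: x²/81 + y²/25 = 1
Apply d/dx to both sides, remembering that y depends on x. Each occurrence of y therefore brings in a y' = dy/dx via the chain rule.

With F(x, y) equal to the left-hand side minus the right, differentiate F term by term:
  d/dx[x^2/81] = 2x/81
  d/dx[y^2/25] = 2y·y'/25
  d/dx[-1] = 0
Adding these up, d/dx[F] = 0 becomes
  (2x/81) + (2y/25)·y' = 0,
so isolating y',
  dy/dx = -(2x/81)/(2y/25) = -25x/(81y)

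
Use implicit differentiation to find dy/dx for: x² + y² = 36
Differentiate both sides with respect to x, treating y as y(x). By the chain rule, any term containing y contributes a factor of y' = dy/dx when we differentiate it.

Move every term to one side and write the relation as F(x, y) = 0. Term by term,
  d/dx[x^2] = 2x
  d/dx[y^2] = 2y·y'
  d/dx[-36] = 0

The pieces without y' make up ∂F/∂x and the coefficient of y' is ∂F/∂y:
  ∂F/∂x = 2x,
  ∂F/∂y = 2y.

Since d/dx[F] = ∂F/∂x + (∂F/∂y)·y' = 0, solve for y':
  (∂F/∂y)·y' = -∂F/∂x
  dy/dx = -(∂F/∂x)/(∂F/∂y) = -(2x)/(2y) = -x/y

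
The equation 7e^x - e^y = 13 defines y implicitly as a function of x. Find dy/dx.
Apply d/dx to both sides, remembering that y depends on x. Each occurrence of y therefore brings in a y' = dy/dx via the chain rule.

With F(x, y) equal to the left-hand side minus the right, differentiate F term by term:
  d/dx[7e^(x)] = 7e^(x)
  d/dx[-e^(y)] = -y'·e^(y)
  d/dx[-13] = 0
Adding these up, d/dx[F] = 0 becomes
  (7e^(x)) + (-e^(y))·y' = 0,
so isolating y',
  dy/dx = -(7e^(x))/(-e^(y)) = 7e^(x - y)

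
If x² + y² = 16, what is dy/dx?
Take d/dx of both sides. Since y is implicitly a function of x, the chain rule attaches a y' = dy/dx factor whenever we differentiate through y.

Set F(x, y) = (left side) − (right side), so the curve is F = 0. Differentiating each term of F:
  d/dx[x^2] = 2x
  d/dx[y^2] = 2y·y'
  d/dx[-16] = 0

Collecting, the y'-free part is the partial derivative in x and the y' coefficient is the partial derivative in y:
  ∂F/∂x = 2x
  ∂F/∂y = 2y

so d/dx[F(x, y(x))] = ∂F/∂x + (∂F/∂y)·y' = 0. Rearranging,
  dy/dx = -(∂F/∂x)/(∂F/∂y) = -(2x)/(2y) = -x/y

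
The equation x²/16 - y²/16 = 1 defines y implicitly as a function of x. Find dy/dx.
Differentiate both sides with respect to x, treating y as y(x). By the chain rule, any term containing y contributes a factor of y' = dy/dx when we differentiate it.

Move every term to one side and write the relation as F(x, y) = 0. Term by term,
  d/dx[x^2/16] = x/8
  d/dx[-y^2/16] = -y·y'/8
  d/dx[-1] = 0

The pieces without y' make up ∂F/∂x and the coefficient of y' is ∂F/∂y:
  ∂F/∂x = x/8,
  ∂F/∂y = -y/8.

Since d/dx[F] = ∂F/∂x + (∂F/∂y)·y' = 0, solve for y':
  (∂F/∂y)·y' = -∂F/∂x
  dy/dx = -(∂F/∂x)/(∂F/∂y) = -(x/8)/(-y/8) = x/y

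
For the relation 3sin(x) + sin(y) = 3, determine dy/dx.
Take d/dx of both sides. Since y is implicitly a function of x, the chain rule attaches a y' = dy/dx factor whenever we differentiate through y.

Set F(x, y) = (left side) − (right side), so the curve is F = 0. Differentiating each term of F:
  d/dx[3sin(x)] = 3cos(x)
  d/dx[sin(y)] = y'·cos(y)
  d/dx[-3] = 0

Collecting, the y'-free part is the partial derivative in x and the y' coefficient is the partial derivative in y:
  ∂F/∂x = 3cos(x)
  ∂F/∂y = cos(y)

so d/dx[F(x, y(x))] = ∂F/∂x + (∂F/∂y)·y' = 0. Rearranging,
  dy/dx = -(∂F/∂x)/(∂F/∂y) = -(3cos(x))/(cos(y)) = -3cos(x)/cos(y)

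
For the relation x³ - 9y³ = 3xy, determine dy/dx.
Take d/dx of both sides. Since y is implicitly a function of x, the chain rule attaches a y' = dy/dx factor whenever we differentiate through y.

Set F(x, y) = (left side) − (right side), so the curve is F = 0. Differentiating each term of F:
  d/dx[x^3] = 3x^2
  d/dx[-3xy] = -3x·y' - 3y
  d/dx[-9y^3] = -27y^2·y'

Collecting, the y'-free part is the partial derivative in x and the y' coefficient is the partial derivative in y:
  ∂F/∂x = 3x^2 - 3y
  ∂F/∂y = -3x - 27y^2

so d/dx[F(x, y(x))] = ∂F/∂x + (∂F/∂y)·y' = 0. Rearranging,
  dy/dx = -(∂F/∂x)/(∂F/∂y) = -(3x^2 - 3y)/(-3x - 27y^2) = (x^2 - y)/(x + 9y^2)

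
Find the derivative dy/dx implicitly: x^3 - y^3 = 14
Differentiate the relation implicitly: treat y = y(x) and apply the chain rule, so every y-derivative picks up a y' = dy/dx factor.

With everything moved to the left-hand side, differentiate term by term:
  d/dx[x^3] = 3x^2
  d/dx[-y^3] = -3y^2·y'
  d/dx[-14] = 0

Separating the contributions that come from x directly and those that come through y:
  without y':      3x^2
  multiplying y':  -3y^2

so (3x^2) + (-3y^2)·y' = 0, and therefore
  dy/dx = -(3x^2)/(-3y^2) = x^2/y^2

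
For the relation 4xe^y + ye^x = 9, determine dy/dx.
Apply d/dx to both sides, remembering that y depends on x. Each occurrence of y therefore brings in a y' = dy/dx via the chain rule.

With F(x, y) equal to the left-hand side minus the right, differentiate F term by term:
  d/dx[4x·e^(y)] = 4x·y'·e^(y) + 4e^(y)
  d/dx[y·e^(x)] = y·e^(x) + y'·e^(x)
  d/dx[-9] = 0
Adding these up, d/dx[F] = 0 becomes
  (y·e^(x) + 4e^(y)) + (4x·e^(y) + e^(x))·y' = 0,
so isolating y',
  dy/dx = -(y·e^(x) + 4e^(y))/(4x·e^(y) + e^(x)) = (-y·e^(x) - 4e^(y))/(4x·e^(y) + e^(x))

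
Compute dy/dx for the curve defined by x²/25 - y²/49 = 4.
Differentiate the relation implicitly: treat y = y(x) and apply the chain rule, so every y-derivative picks up a y' = dy/dx factor.

With everything moved to the left-hand side, differentiate term by term:
  d/dx[x^2/25] = 2x/25
  d/dx[-y^2/49] = -2y·y'/49
  d/dx[-4] = 0

Separating the contributions that come from x directly and those that come through y:
  without y':      2x/25
  multiplying y':  -2y/49

so (2x/25) + (-2y/49)·y' = 0, and therefore
  dy/dx = -(2x/25)/(-2y/49) = 49x/(25y)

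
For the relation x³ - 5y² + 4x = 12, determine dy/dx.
Differentiate the relation implicitly: treat y = y(x) and apply the chain rule, so every y-derivative picks up a y' = dy/dx factor.

With everything moved to the left-hand side, differentiate term by term:
  d/dx[x^3] = 3x^2
  d/dx[4x] = 4
  d/dx[-5y^2] = -10y·y'
  d/dx[-12] = 0

Separating the contributions that come from x directly and those that come through y:
  without y':      3x^2 + 4
  multiplying y':  -10y

so (3x^2 + 4) + (-10y)·y' = 0, and therefore
  dy/dx = -(3x^2 + 4)/(-10y) = (3x^2 + 4)/(10y)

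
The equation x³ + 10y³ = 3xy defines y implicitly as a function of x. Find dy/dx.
Differentiate the relation implicitly: treat y = y(x) and apply the chain rule, so every y-derivative picks up a y' = dy/dx factor.

With everything moved to the left-hand side, differentiate term by term:
  d/dx[x^3] = 3x^2
  d/dx[-3xy] = -3x·y' - 3y
  d/dx[10y^3] = 30y^2·y'

Separating the contributions that come from x directly and those that come through y:
  without y':      3x^2 - 3y
  multiplying y':  -3x + 30y^2

so (3x^2 - 3y) + (-3x + 30y^2)·y' = 0, and therefore
  dy/dx = -(3x^2 - 3y)/(-3x + 30y^2) = (x^2 - y)/(x - 10y^2)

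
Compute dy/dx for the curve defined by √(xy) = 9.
Differentiate the relation implicitly: treat y = y(x) and apply the chain rule, so every y-derivative picks up a y' = dy/dx factor.

With everything moved to the left-hand side, differentiate term by term:
  d/dx[√(xy)] = √(xy)(x·y'/2 + y/2)/(xy)
  d/dx[-9] = 0

Separating the contributions that come from x directly and those that come through y:
  without y':      √(xy)/(2x)
  multiplying y':  √(xy)/(2y)

so (√(xy)/(2x)) + (√(xy)/(2y))·y' = 0, and therefore
  dy/dx = -(√(xy)/(2x))/(√(xy)/(2y)) = -y/x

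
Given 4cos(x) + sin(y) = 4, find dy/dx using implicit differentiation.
Differentiate both sides with respect to x, treating y as y(x). By the chain rule, any term containing y contributes a factor of y' = dy/dx when we differentiate it.

Move every term to one side and write the relation as F(x, y) = 0. Term by term,
  d/dx[sin(y)] = y'·cos(y)
  d/dx[4cos(x)] = -4sin(x)
  d/dx[-4] = 0

The pieces without y' make up ∂F/∂x and the coefficient of y' is ∂F/∂y:
  ∂F/∂x = -4sin(x),
  ∂F/∂y = cos(y).

Since d/dx[F] = ∂F/∂x + (∂F/∂y)·y' = 0, solve for y':
  (∂F/∂y)·y' = -∂F/∂x
  dy/dx = -(∂F/∂x)/(∂F/∂y) = -(-4sin(x))/(cos(y)) = 4sin(x)/cos(y)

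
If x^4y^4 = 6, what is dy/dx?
Differentiate the relation implicitly: treat y = y(x) and apply the chain rule, so every y-derivative picks up a y' = dy/dx factor.

With everything moved to the left-hand side, differentiate term by term:
  d/dx[x^4y^4] = 4x^4y^3·y' + 4x^3y^4
  d/dx[-6] = 0

Separating the contributions that come from x directly and those that come through y:
  without y':      4x^3y^4
  multiplying y':  4x^4y^3

so (4x^3y^4) + (4x^4y^3)·y' = 0, and therefore
  dy/dx = -(4x^3y^4)/(4x^4y^3) = -y/x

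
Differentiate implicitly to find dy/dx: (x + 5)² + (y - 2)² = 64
Take d/dx of both sides. Since y is implicitly a function of x, the chain rule attaches a y' = dy/dx factor whenever we differentiate through y.

Set F(x, y) = (left side) − (right side), so the curve is F = 0. Differentiating each term of F:
  d/dx[(x + 5)^2] = 2x + 10
  d/dx[(y - 2)^2] = 2·y'(y - 2)
  d/dx[-64] = 0

Collecting, the y'-free part is the partial derivative in x and the y' coefficient is the partial derivative in y:
  ∂F/∂x = 2x + 10
  ∂F/∂y = 2y - 4

so d/dx[F(x, y(x))] = ∂F/∂x + (∂F/∂y)·y' = 0. Rearranging,
  dy/dx = -(∂F/∂x)/(∂F/∂y) = -(2x + 10)/(2y - 4) = (-x - 5)/(y - 2)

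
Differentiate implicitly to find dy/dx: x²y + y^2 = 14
Take d/dx of both sides. Since y is implicitly a function of x, the chain rule attaches a y' = dy/dx factor whenever we differentiate through y.

Set F(x, y) = (left side) − (right side), so the curve is F = 0. Differentiating each term of F:
  d/dx[x^2y] = x^2·y' + 2xy
  d/dx[y^2] = 2y·y'
  d/dx[-14] = 0

Collecting, the y'-free part is the partial derivative in x and the y' coefficient is the partial derivative in y:
  ∂F/∂x = 2xy
  ∂F/∂y = x^2 + 2y

so d/dx[F(x, y(x))] = ∂F/∂x + (∂F/∂y)·y' = 0. Rearranging,
  dy/dx = -(∂F/∂x)/(∂F/∂y) = -(2xy)/(x^2 + 2y) = -2xy/(x^2 + 2y)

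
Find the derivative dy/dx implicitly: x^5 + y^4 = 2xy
Take d/dx of both sides. Since y is implicitly a function of x, the chain rule attaches a y' = dy/dx factor whenever we differentiate through y.

Set F(x, y) = (left side) − (right side), so the curve is F = 0. Differentiating each term of F:
  d/dx[x^5] = 5x^4
  d/dx[-2xy] = -2x·y' - 2y
  d/dx[y^4] = 4y^3·y'

Collecting, the y'-free part is the partial derivative in x and the y' coefficient is the partial derivative in y:
  ∂F/∂x = 5x^4 - 2y
  ∂F/∂y = -2x + 4y^3

so d/dx[F(x, y(x))] = ∂F/∂x + (∂F/∂y)·y' = 0. Rearranging,
  dy/dx = -(∂F/∂x)/(∂F/∂y) = -(5x^4 - 2y)/(-2x + 4y^3) = (5x^4/2 - y)/(x - 2y^3)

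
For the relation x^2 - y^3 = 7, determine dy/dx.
Apply d/dx to both sides, remembering that y depends on x. Each occurrence of y therefore brings in a y' = dy/dx via the chain rule.

With F(x, y) equal to the left-hand side minus the right, differentiate F term by term:
  d/dx[x^2] = 2x
  d/dx[-y^3] = -3y^2·y'
  d/dx[-7] = 0
Adding these up, d/dx[F] = 0 becomes
  (2x) + (-3y^2)·y' = 0,
so isolating y',
  dy/dx = -(2x)/(-3y^2) = 2x/(3y^2)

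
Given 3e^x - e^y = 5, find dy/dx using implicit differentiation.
Take d/dx of both sides. Since y is implicitly a function of x, the chain rule attaches a y' = dy/dx factor whenever we differentiate through y.

Set F(x, y) = (left side) − (right side), so the curve is F = 0. Differentiating each term of F:
  d/dx[3e^(x)] = 3e^(x)
  d/dx[-e^(y)] = -y'·e^(y)
  d/dx[-5] = 0

Collecting, the y'-free part is the partial derivative in x and the y' coefficient is the partial derivative in y:
  ∂F/∂x = 3e^(x)
  ∂F/∂y = -e^(y)

so d/dx[F(x, y(x))] = ∂F/∂x + (∂F/∂y)·y' = 0. Rearranging,
  dy/dx = -(∂F/∂x)/(∂F/∂y) = -(3e^(x))/(-e^(y)) = 3e^(x - y)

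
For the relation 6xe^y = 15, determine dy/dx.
Take d/dx of both sides. Since y is implicitly a function of x, the chain rule attaches a y' = dy/dx factor whenever we differentiate through y.

Set F(x, y) = (left side) − (right side), so the curve is F = 0. Differentiating each term of F:
  d/dx[6x·e^(y)] = 6x·y'·e^(y) + 6e^(y)
  d/dx[-15] = 0

Collecting, the y'-free part is the partial derivative in x and the y' coefficient is the partial derivative in y:
  ∂F/∂x = 6e^(y)
  ∂F/∂y = 6x·e^(y)

so d/dx[F(x, y(x))] = ∂F/∂x + (∂F/∂y)·y' = 0. Rearranging,
  dy/dx = -(∂F/∂x)/(∂F/∂y) = -(6e^(y))/(6x·e^(y)) = -1/x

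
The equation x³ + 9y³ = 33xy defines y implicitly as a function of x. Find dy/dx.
Differentiate both sides with respect to x, treating y as y(x). By the chain rule, any term containing y contributes a factor of y' = dy/dx when we differentiate it.

Move every term to one side and write the relation as F(x, y) = 0. Term by term,
  d/dx[x^3] = 3x^2
  d/dx[-33xy] = -33x·y' - 33y
  d/dx[9y^3] = 27y^2·y'

The pieces without y' make up ∂F/∂x and the coefficient of y' is ∂F/∂y:
  ∂F/∂x = 3x^2 - 33y,
  ∂F/∂y = -33x + 27y^2.

Since d/dx[F] = ∂F/∂x + (∂F/∂y)·y' = 0, solve for y':
  (∂F/∂y)·y' = -∂F/∂x
  dy/dx = -(∂F/∂x)/(∂F/∂y) = -(3x^2 - 33y)/(-33x + 27y^2) = (x^2 - 11y)/(11x - 9y^2)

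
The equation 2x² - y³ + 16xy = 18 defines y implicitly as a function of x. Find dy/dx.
Differentiate the relation implicitly: treat y = y(x) and apply the chain rule, so every y-derivative picks up a y' = dy/dx factor.

With everything moved to the left-hand side, differentiate term by term:
  d/dx[2x^2] = 4x
  d/dx[16xy] = 16x·y' + 16y
  d/dx[-y^3] = -3y^2·y'
  d/dx[-18] = 0

Separating the contributions that come from x directly and those that come through y:
  without y':      4x + 16y
  multiplying y':  16x - 3y^2

so (4x + 16y) + (16x - 3y^2)·y' = 0, and therefore
  dy/dx = -(4x + 16y)/(16x - 3y^2) = 4(-x - 4y)/(16x - 3y^2)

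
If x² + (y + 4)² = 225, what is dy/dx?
Differentiate both sides with respect to x, treating y as y(x). By the chain rule, any term containing y contributes a factor of y' = dy/dx when we differentiate it.

Move every term to one side and write the relation as F(x, y) = 0. Term by term,
  d/dx[x^2] = 2x
  d/dx[(y + 4)^2] = 2·y'(y + 4)
  d/dx[-225] = 0

The pieces without y' make up ∂F/∂x and the coefficient of y' is ∂F/∂y:
  ∂F/∂x = 2x,
  ∂F/∂y = 2y + 8.

Since d/dx[F] = ∂F/∂x + (∂F/∂y)·y' = 0, solve for y':
  (∂F/∂y)·y' = -∂F/∂x
  dy/dx = -(∂F/∂x)/(∂F/∂y) = -(2x)/(2y + 8) = -x/(y + 4)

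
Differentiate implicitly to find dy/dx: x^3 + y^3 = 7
Differentiate both sides with respect to x, treating y as y(x). By the chain rule, any term containing y contributes a factor of y' = dy/dx when we differentiate it.

Move every term to one side and write the relation as F(x, y) = 0. Term by term,
  d/dx[x^3] = 3x^2
  d/dx[y^3] = 3y^2·y'
  d/dx[-7] = 0

The pieces without y' make up ∂F/∂x and the coefficient of y' is ∂F/∂y:
  ∂F/∂x = 3x^2,
  ∂F/∂y = 3y^2.

Since d/dx[F] = ∂F/∂x + (∂F/∂y)·y' = 0, solve for y':
  (∂F/∂y)·y' = -∂F/∂x
  dy/dx = -(∂F/∂x)/(∂F/∂y) = -(3x^2)/(3y^2) = -x^2/y^2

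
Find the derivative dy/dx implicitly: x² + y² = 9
Differentiate the relation implicitly: treat y = y(x) and apply the chain rule, so every y-derivative picks up a y' = dy/dx factor.

With everything moved to the left-hand side, differentiate term by term:
  d/dx[x^2] = 2x
  d/dx[y^2] = 2y·y'
  d/dx[-9] = 0

Separating the contributions that come from x directly and those that come through y:
  without y':      2x
  multiplying y':  2y

so (2x) + (2y)·y' = 0, and therefore
  dy/dx = -(2x)/(2y) = -x/y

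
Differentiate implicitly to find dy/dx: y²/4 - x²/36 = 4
Take d/dx of both sides. Since y is implicitly a function of x, the chain rule attaches a y' = dy/dx factor whenever we differentiate through y.

Set F(x, y) = (left side) − (right side), so the curve is F = 0. Differentiating each term of F:
  d/dx[-x^2/36] = -x/18
  d/dx[y^2/4] = y·y'/2
  d/dx[-4] = 0

Collecting, the y'-free part is the partial derivative in x and the y' coefficient is the partial derivative in y:
  ∂F/∂x = -x/18
  ∂F/∂y = y/2

so d/dx[F(x, y(x))] = ∂F/∂x + (∂F/∂y)·y' = 0. Rearranging,
  dy/dx = -(∂F/∂x)/(∂F/∂y) = -(-x/18)/(y/2) = x/(9y)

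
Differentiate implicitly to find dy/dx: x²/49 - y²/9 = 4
Apply d/dx to both sides, remembering that y depends on x. Each occurrence of y therefore brings in a y' = dy/dx via the chain rule.

With F(x, y) equal to the left-hand side minus the right, differentiate F term by term:
  d/dx[x^2/49] = 2x/49
  d/dx[-y^2/9] = -2y·y'/9
  d/dx[-4] = 0
Adding these up, d/dx[F] = 0 becomes
  (2x/49) + (-2y/9)·y' = 0,
so isolating y',
  dy/dx = -(2x/49)/(-2y/9) = 9x/(49y)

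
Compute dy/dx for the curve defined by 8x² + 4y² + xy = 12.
Differentiate the relation implicitly: treat y = y(x) and apply the chain rule, so every y-derivative picks up a y' = dy/dx factor.

With everything moved to the left-hand side, differentiate term by term:
  d/dx[8x^2] = 16x
  d/dx[xy] = x·y' + y
  d/dx[4y^2] = 8y·y'
  d/dx[-12] = 0

Separating the contributions that come from x directly and those that come through y:
  without y':      16x + y
  multiplying y':  x + 8y

so (16x + y) + (x + 8y)·y' = 0, and therefore
  dy/dx = -(16x + y)/(x + 8y) = (-16x - y)/(x + 8y)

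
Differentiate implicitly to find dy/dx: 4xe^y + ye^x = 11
Apply d/dx to both sides, remembering that y depends on x. Each occurrence of y therefore brings in a y' = dy/dx via the chain rule.

With F(x, y) equal to the left-hand side minus the right, differentiate F term by term:
  d/dx[4x·e^(y)] = 4x·y'·e^(y) + 4e^(y)
  d/dx[y·e^(x)] = y·e^(x) + y'·e^(x)
  d/dx[-11] = 0
Adding these up, d/dx[F] = 0 becomes
  (y·e^(x) + 4e^(y)) + (4x·e^(y) + e^(x))·y' = 0,
so isolating y',
  dy/dx = -(y·e^(x) + 4e^(y))/(4x·e^(y) + e^(x)) = (-y·e^(x) - 4e^(y))/(4x·e^(y) + e^(x))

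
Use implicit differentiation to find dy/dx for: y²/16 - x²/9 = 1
Take d/dx of both sides. Since y is implicitly a function of x, the chain rule attaches a y' = dy/dx factor whenever we differentiate through y.

Set F(x, y) = (left side) − (right side), so the curve is F = 0. Differentiating each term of F:
  d/dx[-x^2/9] = -2x/9
  d/dx[y^2/16] = y·y'/8
  d/dx[-1] = 0

Collecting, the y'-free part is the partial derivative in x and the y' coefficient is the partial derivative in y:
  ∂F/∂x = -2x/9
  ∂F/∂y = y/8

so d/dx[F(x, y(x))] = ∂F/∂x + (∂F/∂y)·y' = 0. Rearranging,
  dy/dx = -(∂F/∂x)/(∂F/∂y) = -(-2x/9)/(y/8) = 16x/(9y)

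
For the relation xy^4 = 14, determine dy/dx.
Differentiate the relation implicitly: treat y = y(x) and apply the chain rule, so every y-derivative picks up a y' = dy/dx factor.

With everything moved to the left-hand side, differentiate term by term:
  d/dx[xy^4] = 4xy^3·y' + y^4
  d/dx[-14] = 0

Separating the contributions that come from x directly and those that come through y:
  without y':      y^4
  multiplying y':  4xy^3

so (y^4) + (4xy^3)·y' = 0, and therefore
  dy/dx = -(y^4)/(4xy^3) = -y/(4x)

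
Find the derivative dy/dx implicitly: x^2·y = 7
Differentiate both sides with respect to x, treating y as y(x). By the chain rule, any term containing y contributes a factor of y' = dy/dx when we differentiate it.

Move every term to one side and write the relation as F(x, y) = 0. Term by term,
  d/dx[x^2y] = x^2·y' + 2xy
  d/dx[-7] = 0

The pieces without y' make up ∂F/∂x and the coefficient of y' is ∂F/∂y:
  ∂F/∂x = 2xy,
  ∂F/∂y = x^2.

Since d/dx[F] = ∂F/∂x + (∂F/∂y)·y' = 0, solve for y':
  (∂F/∂y)·y' = -∂F/∂x
  dy/dx = -(∂F/∂x)/(∂F/∂y) = -(2xy)/(x^2) = -2y/x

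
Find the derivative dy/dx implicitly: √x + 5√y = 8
Apply d/dx to both sides, remembering that y depends on x. Each occurrence of y therefore brings in a y' = dy/dx via the chain rule.

With F(x, y) equal to the left-hand side minus the right, differentiate F term by term:
  d/dx[√(x)] = 1/(2√(x))
  d/dx[5√(y)] = 5·y'/(2√(y))
  d/dx[-8] = 0
Adding these up, d/dx[F] = 0 becomes
  (1/(2√(x))) + (5/(2√(y)))·y' = 0,
so isolating y',
  dy/dx = -(1/(2√(x)))/(5/(2√(y))) = -√(y)/(5√(x))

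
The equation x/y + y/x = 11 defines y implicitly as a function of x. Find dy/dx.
Differentiate both sides with respect to x, treating y as y(x). By the chain rule, any term containing y contributes a factor of y' = dy/dx when we differentiate it.

Move every term to one side and write the relation as F(x, y) = 0. Term by term,
  d/dx[x/y] = -x·y'/y^2 + 1/y
  d/dx[y/x] = y'/x - y/x^2
  d/dx[-11] = 0

The pieces without y' make up ∂F/∂x and the coefficient of y' is ∂F/∂y:
  ∂F/∂x = 1/y - y/x^2,
  ∂F/∂y = -x/y^2 + 1/x.

Since d/dx[F] = ∂F/∂x + (∂F/∂y)·y' = 0, solve for y':
  (∂F/∂y)·y' = -∂F/∂x
  dy/dx = -(∂F/∂x)/(∂F/∂y) = -(1/y - y/x^2)/(-x/y^2 + 1/x)
        = -((x - y)(x + y)/(x^2y))/(-(x - y)(x + y)/(xy^2)) = y/x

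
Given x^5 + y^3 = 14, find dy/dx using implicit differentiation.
Take d/dx of both sides. Since y is implicitly a function of x, the chain rule attaches a y' = dy/dx factor whenever we differentiate through y.

Set F(x, y) = (left side) − (right side), so the curve is F = 0. Differentiating each term of F:
  d/dx[x^5] = 5x^4
  d/dx[y^3] = 3y^2·y'
  d/dx[-14] = 0

Collecting, the y'-free part is the partial derivative in x and the y' coefficient is the partial derivative in y:
  ∂F/∂x = 5x^4
  ∂F/∂y = 3y^2

so d/dx[F(x, y(x))] = ∂F/∂x + (∂F/∂y)·y' = 0. Rearranging,
  dy/dx = -(∂F/∂x)/(∂F/∂y) = -(5x^4)/(3y^2) = -5x^4/(3y^2)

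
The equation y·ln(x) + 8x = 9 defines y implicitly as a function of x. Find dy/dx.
Take d/dx of both sides. Since y is implicitly a function of x, the chain rule attaches a y' = dy/dx factor whenever we differentiate through y.

Set F(x, y) = (left side) − (right side), so the curve is F = 0. Differentiating each term of F:
  d/dx[8x] = 8
  d/dx[y·ln(x)] = y'·ln(x) + y/x
  d/dx[-9] = 0

Collecting, the y'-free part is the partial derivative in x and the y' coefficient is the partial derivative in y:
  ∂F/∂x = 8 + y/x
  ∂F/∂y = ln(x)

so d/dx[F(x, y(x))] = ∂F/∂x + (∂F/∂y)·y' = 0. Rearranging,
  dy/dx = -(∂F/∂x)/(∂F/∂y) = -(8 + y/x)/(ln(x))
        = -((8x + y)/x)/(ln(x)) = (-8x - y)/(x·ln(x))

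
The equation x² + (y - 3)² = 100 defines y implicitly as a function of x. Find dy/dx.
Differentiate the relation implicitly: treat y = y(x) and apply the chain rule, so every y-derivative picks up a y' = dy/dx factor.

With everything moved to the left-hand side, differentiate term by term:
  d/dx[x^2] = 2x
  d/dx[(y - 3)^2] = 2·y'(y - 3)
  d/dx[-100] = 0

Separating the contributions that come from x directly and those that come through y:
  without y':      2x
  multiplying y':  2y - 6

so (2x) + (2y - 6)·y' = 0, and therefore
  dy/dx = -(2x)/(2y - 6) = -x/(y - 3)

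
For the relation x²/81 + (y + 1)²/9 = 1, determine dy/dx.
Apply d/dx to both sides, remembering that y depends on x. Each occurrence of y therefore brings in a y' = dy/dx via the chain rule.

With F(x, y) equal to the left-hand side minus the right, differentiate F term by term:
  d/dx[x^2/81] = 2x/81
  d/dx[(y + 1)^2/9] = 2·y'(y + 1)/9
  d/dx[-1] = 0
Adding these up, d/dx[F] = 0 becomes
  (2x/81) + (2y/9 + 2/9)·y' = 0,
so isolating y',
  dy/dx = -(2x/81)/(2y/9 + 2/9)
        = -(2x/81)/(2(y + 1)/9) = -x/(9y + 9)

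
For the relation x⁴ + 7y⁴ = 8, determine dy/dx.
Differentiate both sides with respect to x, treating y as y(x). By the chain rule, any term containing y contributes a factor of y' = dy/dx when we differentiate it.

Move every term to one side and write the relation as F(x, y) = 0. Term by term,
  d/dx[x^4] = 4x^3
  d/dx[7y^4] = 28y^3·y'
  d/dx[-8] = 0

The pieces without y' make up ∂F/∂x and the coefficient of y' is ∂F/∂y:
  ∂F/∂x = 4x^3,
  ∂F/∂y = 28y^3.

Since d/dx[F] = ∂F/∂x + (∂F/∂y)·y' = 0, solve for y':
  (∂F/∂y)·y' = -∂F/∂x
  dy/dx = -(∂F/∂x)/(∂F/∂y) = -(4x^3)/(28y^3) = -x^3/(7y^3)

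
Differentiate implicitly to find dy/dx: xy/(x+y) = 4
Differentiate the relation implicitly: treat y = y(x) and apply the chain rule, so every y-derivative picks up a y' = dy/dx factor.

With everything moved to the left-hand side, differentiate term by term:
  d/dx[xy/(x + y)] = xy(-y' - 1)/(x + y)^2 + x·y'/(x + y) + y/(x + y)
  d/dx[-4] = 0

Separating the contributions that come from x directly and those that come through y:
  without y':      -xy/(x + y)^2 + y/(x + y)
  multiplying y':  -xy/(x + y)^2 + x/(x + y)

so (-xy/(x + y)^2 + y/(x + y)) + (-xy/(x + y)^2 + x/(x + y))·y' = 0, and therefore
  dy/dx = -(-xy/(x + y)^2 + y/(x + y))/(-xy/(x + y)^2 + x/(x + y))
        = -(y^2/(x + y)^2)/(x^2/(x + y)^2) = -y^2/x^2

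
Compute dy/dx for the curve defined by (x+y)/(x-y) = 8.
Apply d/dx to both sides, remembering that y depends on x. Each occurrence of y therefore brings in a y' = dy/dx via the chain rule.

With F(x, y) equal to the left-hand side minus the right, differentiate F term by term:
  d/dx[(x + y)/(x - y)] = (y' + 1)/(x - y) + (x + y)(y' - 1)/(x - y)^2
  d/dx[-8] = 0
Adding these up, d/dx[F] = 0 becomes
  (1/(x - y) - (x + y)/(x - y)^2) + (1/(x - y) + (x + y)/(x - y)^2)·y' = 0,
so isolating y',
  dy/dx = -(1/(x - y) - (x + y)/(x - y)^2)/(1/(x - y) + (x + y)/(x - y)^2)
        = -(-2y/(x - y)^2)/(2x/(x - y)^2) = y/x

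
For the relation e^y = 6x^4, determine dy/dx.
Differentiate both sides with respect to x, treating y as y(x). By the chain rule, any term containing y contributes a factor of y' = dy/dx when we differentiate it.

Move every term to one side and write the relation as F(x, y) = 0. Term by term,
  d/dx[-6x^4] = -24x^3
  d/dx[e^(y)] = y'·e^(y)

The pieces without y' make up ∂F/∂x and the coefficient of y' is ∂F/∂y:
  ∂F/∂x = -24x^3,
  ∂F/∂y = e^(y).

Since d/dx[F] = ∂F/∂x + (∂F/∂y)·y' = 0, solve for y':
  (∂F/∂y)·y' = -∂F/∂x
  dy/dx = -(∂F/∂x)/(∂F/∂y) = -(-24x^3)/(e^(y)) = 24x^3e^(-y)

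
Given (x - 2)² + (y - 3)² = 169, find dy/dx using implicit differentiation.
Differentiate the relation implicitly: treat y = y(x) and apply the chain rule, so every y-derivative picks up a y' = dy/dx factor.

With everything moved to the left-hand side, differentiate term by term:
  d/dx[(x - 2)^2] = 2x - 4
  d/dx[(y - 3)^2] = 2·y'(y - 3)
  d/dx[-169] = 0

Separating the contributions that come from x directly and those that come through y:
  without y':      2x - 4
  multiplying y':  2y - 6

so (2x - 4) + (2y - 6)·y' = 0, and therefore
  dy/dx = -(2x - 4)/(2y - 6) = (2 - x)/(y - 3)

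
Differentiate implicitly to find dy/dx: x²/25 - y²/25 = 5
Differentiate both sides with respect to x, treating y as y(x). By the chain rule, any term containing y contributes a factor of y' = dy/dx when we differentiate it.

Move every term to one side and write the relation as F(x, y) = 0. Term by term,
  d/dx[x^2/25] = 2x/25
  d/dx[-y^2/25] = -2y·y'/25
  d/dx[-5] = 0

The pieces without y' make up ∂F/∂x and the coefficient of y' is ∂F/∂y:
  ∂F/∂x = 2x/25,
  ∂F/∂y = -2y/25.

Since d/dx[F] = ∂F/∂x + (∂F/∂y)·y' = 0, solve for y':
  (∂F/∂y)·y' = -∂F/∂x
  dy/dx = -(∂F/∂x)/(∂F/∂y) = -(2x/25)/(-2y/25) = x/y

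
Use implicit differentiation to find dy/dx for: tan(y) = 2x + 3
Apply d/dx to both sides, remembering that y depends on x. Each occurrence of y therefore brings in a y' = dy/dx via the chain rule.

With F(x, y) equal to the left-hand side minus the right, differentiate F term by term:
  d/dx[-2x] = -2
  d/dx[tan(y)] = y'(tan(y)^2 + 1)
  d/dx[-3] = 0
Adding these up, d/dx[F] = 0 becomes
  (-2) + (tan(y)^2 + 1)·y' = 0,
so isolating y',
  dy/dx = -(-2)/(tan(y)^2 + 1) = 2cos(y)^2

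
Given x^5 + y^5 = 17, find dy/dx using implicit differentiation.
Take d/dx of both sides. Since y is implicitly a function of x, the chain rule attaches a y' = dy/dx factor whenever we differentiate through y.

Set F(x, y) = (left side) − (right side), so the curve is F = 0. Differentiating each term of F:
  d/dx[x^5] = 5x^4
  d/dx[y^5] = 5y^4·y'
  d/dx[-17] = 0

Collecting, the y'-free part is the partial derivative in x and the y' coefficient is the partial derivative in y:
  ∂F/∂x = 5x^4
  ∂F/∂y = 5y^4

so d/dx[F(x, y(x))] = ∂F/∂x + (∂F/∂y)·y' = 0. Rearranging,
  dy/dx = -(∂F/∂x)/(∂F/∂y) = -(5x^4)/(5y^4) = -x^4/y^4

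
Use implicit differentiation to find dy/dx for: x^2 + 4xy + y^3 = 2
Apply d/dx to both sides, remembering that y depends on x. Each occurrence of y therefore brings in a y' = dy/dx via the chain rule.

With F(x, y) equal to the left-hand side minus the right, differentiate F term by term:
  d/dx[x^2] = 2x
  d/dx[4xy] = 4x·y' + 4y
  d/dx[y^3] = 3y^2·y'
  d/dx[-2] = 0
Adding these up, d/dx[F] = 0 becomes
  (2x + 4y) + (4x + 3y^2)·y' = 0,
so isolating y',
  dy/dx = -(2x + 4y)/(4x + 3y^2) = 2(-x - 2y)/(4x + 3y^2)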